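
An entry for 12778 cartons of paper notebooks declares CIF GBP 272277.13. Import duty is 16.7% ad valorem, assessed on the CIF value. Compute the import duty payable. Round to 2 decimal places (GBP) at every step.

Import duty: GBP 45470.28

Import duty = 272277.13 × 16.7% = 45470.28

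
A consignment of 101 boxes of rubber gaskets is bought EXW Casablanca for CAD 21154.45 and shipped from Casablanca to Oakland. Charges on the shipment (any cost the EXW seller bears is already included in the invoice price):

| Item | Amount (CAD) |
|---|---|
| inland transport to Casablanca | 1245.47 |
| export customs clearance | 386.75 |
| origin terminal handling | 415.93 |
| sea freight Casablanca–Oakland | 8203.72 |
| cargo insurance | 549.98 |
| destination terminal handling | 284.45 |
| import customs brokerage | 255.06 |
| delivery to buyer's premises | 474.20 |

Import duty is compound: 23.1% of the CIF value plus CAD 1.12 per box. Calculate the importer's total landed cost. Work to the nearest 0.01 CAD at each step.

EXW: the seller makes goods available at their premises; the buyer bears all onward costs.
CIF value = EXW price + inland to port + export clearance + origin terminal + freight + insurance = 21154.45 + 1245.47 + 386.75 + 415.93 + 8203.72 + 549.98 = 31956.30
Ad valorem component: 31956.30 × 23.1% = 7381.91
Specific component: 101 × 1.12 = 113.12
Import duty = 7381.91 + 113.12 = 7495.03
Buyer bears: inland to port 1245.47 + export clearance 386.75 + origin terminal 415.93 + freight 8203.72 + insurance 549.98 + destination terminal 284.45 + brokerage 255.06 + delivery 474.20 + duty 7495.03 = 19310.59
Landed cost = invoice 21154.45 + 19310.59 = 40465.04

Total landed cost: CAD 40465.04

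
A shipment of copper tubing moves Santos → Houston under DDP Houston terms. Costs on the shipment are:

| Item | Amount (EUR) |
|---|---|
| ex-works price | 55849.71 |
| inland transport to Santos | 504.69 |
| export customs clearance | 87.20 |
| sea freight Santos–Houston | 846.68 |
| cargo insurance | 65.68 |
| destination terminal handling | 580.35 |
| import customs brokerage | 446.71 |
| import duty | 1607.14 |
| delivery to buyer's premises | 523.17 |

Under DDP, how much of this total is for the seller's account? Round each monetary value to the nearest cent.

Seller's account: EUR 60511.33

DDP: the seller bears all costs including import duty.
Seller's account: goods 55849.71 + inland to port 504.69 + export clearance 87.20 + freight 846.68 + insurance 65.68 + destination terminal 580.35 + brokerage 446.71 + duty 1607.14 + delivery 523.17 = 60511.33
Buyer's account: 0.00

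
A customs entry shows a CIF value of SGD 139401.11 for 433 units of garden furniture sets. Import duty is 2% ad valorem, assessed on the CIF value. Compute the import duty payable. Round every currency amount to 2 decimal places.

Import duty = 139401.11 × 2% = 2788.02

Import duty: SGD 2788.02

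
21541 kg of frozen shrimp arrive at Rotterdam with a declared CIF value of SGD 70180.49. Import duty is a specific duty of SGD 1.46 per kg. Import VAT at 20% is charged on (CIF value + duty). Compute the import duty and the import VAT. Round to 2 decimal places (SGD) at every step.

Import duty = 21541 × 1.46 = 31449.86
VAT base = CIF + duty = 70180.49 + 31449.86 = 101630.35
Import VAT = 101630.35 × 20% = 20326.07

Import duty: SGD 31449.86; import VAT: SGD 20326.07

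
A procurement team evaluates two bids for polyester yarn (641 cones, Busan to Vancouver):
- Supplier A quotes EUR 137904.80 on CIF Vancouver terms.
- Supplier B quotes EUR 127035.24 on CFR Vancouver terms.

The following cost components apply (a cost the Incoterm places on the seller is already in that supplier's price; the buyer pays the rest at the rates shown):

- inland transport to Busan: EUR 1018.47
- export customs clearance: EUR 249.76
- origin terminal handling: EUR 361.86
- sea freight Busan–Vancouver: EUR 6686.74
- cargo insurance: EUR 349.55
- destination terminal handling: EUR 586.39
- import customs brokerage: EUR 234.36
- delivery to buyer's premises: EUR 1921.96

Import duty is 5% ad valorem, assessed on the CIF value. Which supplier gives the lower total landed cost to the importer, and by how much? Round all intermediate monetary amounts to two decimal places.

Supplier A (CIF):
The CIF price already equals the CIF value: 137904.80
Import duty = 137904.80 × 5% = 6895.24
Buyer bears (A): 586.39 + 234.36 + 1921.96 = 2742.71
Landed cost (A) = invoice 137904.80 + 2742.71 + duty 6895.24 = 147542.75
Supplier B (CFR):
CIF value = CFR price + insurance = 127035.24 + 349.55 = 127384.79
Import duty = 127384.79 × 5% = 6369.24
Buyer bears (B): 349.55 + 586.39 + 234.36 + 1921.96 = 3092.26
Landed cost (B) = invoice 127035.24 + 3092.26 + duty 6369.24 = 136496.74
Difference = |147542.75 − 136496.74| = 11046.01

Supplier B is cheaper by EUR 11046.01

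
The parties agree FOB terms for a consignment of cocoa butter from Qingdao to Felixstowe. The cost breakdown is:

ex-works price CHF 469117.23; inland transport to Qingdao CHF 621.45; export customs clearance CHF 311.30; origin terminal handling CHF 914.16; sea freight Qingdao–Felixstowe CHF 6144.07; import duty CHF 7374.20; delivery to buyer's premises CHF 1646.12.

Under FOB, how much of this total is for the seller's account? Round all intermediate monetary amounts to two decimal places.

FOB: the seller bears costs until goods are on board at the origin port; the buyer bears freight, insurance and all costs thereafter.
Seller's account: goods 469117.23 + inland to port 621.45 + export clearance 311.30 + origin terminal 914.16 = 470964.14
Buyer's account: freight 6144.07 + duty 7374.20 + delivery 1646.12 = 15164.39

Seller's account: CHF 470964.14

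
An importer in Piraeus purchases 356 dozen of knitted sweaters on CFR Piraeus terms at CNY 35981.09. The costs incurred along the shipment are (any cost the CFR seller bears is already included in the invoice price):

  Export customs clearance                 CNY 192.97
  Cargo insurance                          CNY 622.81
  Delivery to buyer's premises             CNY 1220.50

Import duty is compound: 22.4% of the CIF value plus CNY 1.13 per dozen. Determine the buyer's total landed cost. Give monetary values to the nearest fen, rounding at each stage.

Total landed cost: CNY 46425.95

CFR: the seller pays costs through ocean freight to the destination port, but not insurance.
Already in the invoice (seller's account under CFR): export clearance — exclude.
CIF value = CFR price + insurance = 35981.09 + 622.81 = 36603.90
Ad valorem component: 36603.90 × 22.4% = 8199.27
Specific component: 356 × 1.13 = 402.28
Import duty = 8199.27 + 402.28 = 8601.55
Buyer bears: insurance 622.81 + delivery 1220.50 + duty 8601.55 = 10444.86
Landed cost = invoice 35981.09 + 10444.86 = 46425.95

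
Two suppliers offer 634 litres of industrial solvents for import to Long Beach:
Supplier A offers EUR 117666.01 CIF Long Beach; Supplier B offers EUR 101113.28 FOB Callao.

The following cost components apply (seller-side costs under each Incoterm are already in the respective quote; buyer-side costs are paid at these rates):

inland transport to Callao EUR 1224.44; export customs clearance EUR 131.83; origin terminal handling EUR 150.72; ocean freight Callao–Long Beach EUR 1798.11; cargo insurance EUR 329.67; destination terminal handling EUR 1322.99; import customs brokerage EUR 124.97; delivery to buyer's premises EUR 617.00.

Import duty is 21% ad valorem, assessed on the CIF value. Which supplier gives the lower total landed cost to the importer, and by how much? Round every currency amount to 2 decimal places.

Supplier B is cheaper by EUR 17454.19

Supplier A (CIF):
The CIF price already equals the CIF value: 117666.01
Import duty = 117666.01 × 21% = 24709.86
Buyer bears (A): 1322.99 + 124.97 + 617.00 = 2064.96
Landed cost (A) = invoice 117666.01 + 2064.96 + duty 24709.86 = 144440.83
Supplier B (FOB):
CIF value = FOB price + freight + insurance = 101113.28 + 1798.11 + 329.67 = 103241.06
Import duty = 103241.06 × 21% = 21680.62
Buyer bears (B): 1798.11 + 329.67 + 1322.99 + 124.97 + 617.00 = 4192.74
Landed cost (B) = invoice 101113.28 + 4192.74 + duty 21680.62 = 126986.64
Difference = |144440.83 − 126986.64| = 17454.19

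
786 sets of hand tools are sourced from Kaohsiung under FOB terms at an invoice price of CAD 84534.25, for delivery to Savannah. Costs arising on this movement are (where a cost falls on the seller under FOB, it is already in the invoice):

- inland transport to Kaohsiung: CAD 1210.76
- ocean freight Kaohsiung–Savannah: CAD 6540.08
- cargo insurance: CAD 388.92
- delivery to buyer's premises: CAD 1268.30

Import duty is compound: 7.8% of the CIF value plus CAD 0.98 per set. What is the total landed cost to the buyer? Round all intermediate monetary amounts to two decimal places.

FOB: the seller bears costs until goods are on board at the origin port; the buyer bears freight, insurance and all costs thereafter.
Already in the invoice (seller's account under FOB): inland to port — exclude.
CIF value = FOB price + freight + insurance = 84534.25 + 6540.08 + 388.92 = 91463.25
Ad valorem component: 91463.25 × 7.8% = 7134.13
Specific component: 786 × 0.98 = 770.28
Import duty = 7134.13 + 770.28 = 7904.41
Buyer bears: freight 6540.08 + insurance 388.92 + delivery 1268.30 + duty 7904.41 = 16101.71
Landed cost = invoice 84534.25 + 16101.71 = 100635.96

Total landed cost: CAD 100635.96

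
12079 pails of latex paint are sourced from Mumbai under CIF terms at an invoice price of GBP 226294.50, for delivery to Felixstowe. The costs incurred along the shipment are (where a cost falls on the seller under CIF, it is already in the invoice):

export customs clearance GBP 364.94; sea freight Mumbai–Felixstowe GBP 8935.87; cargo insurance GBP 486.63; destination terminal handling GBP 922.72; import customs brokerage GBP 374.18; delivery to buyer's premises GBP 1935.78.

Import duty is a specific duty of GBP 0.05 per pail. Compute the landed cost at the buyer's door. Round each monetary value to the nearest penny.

CIF: the seller pays costs through ocean freight and marine insurance to the destination port.
Already in the invoice (seller's account under CIF): export clearance, freight, insurance — exclude.
The CIF price already equals the CIF value: 226294.50
Import duty = 12079 × 0.05 = 603.95
Buyer bears: destination terminal 922.72 + brokerage 374.18 + delivery 1935.78 + duty 603.95 = 3836.63
Landed cost = invoice 226294.50 + 3836.63 = 230131.13

Total landed cost: GBP 230131.13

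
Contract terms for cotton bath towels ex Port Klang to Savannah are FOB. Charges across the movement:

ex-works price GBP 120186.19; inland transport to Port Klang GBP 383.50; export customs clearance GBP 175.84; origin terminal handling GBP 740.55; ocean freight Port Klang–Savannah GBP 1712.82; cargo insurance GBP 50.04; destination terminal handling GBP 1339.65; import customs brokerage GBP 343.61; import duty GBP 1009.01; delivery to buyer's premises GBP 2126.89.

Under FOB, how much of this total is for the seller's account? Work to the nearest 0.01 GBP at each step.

FOB: the seller bears costs until goods are on board at the origin port; the buyer bears freight, insurance and all costs thereafter.
Seller's account: goods 120186.19 + inland to port 383.50 + export clearance 175.84 + origin terminal 740.55 = 121486.08
Buyer's account: freight 1712.82 + insurance 50.04 + destination terminal 1339.65 + brokerage 343.61 + duty 1009.01 + delivery 2126.89 = 6582.02

Seller's account: GBP 121486.08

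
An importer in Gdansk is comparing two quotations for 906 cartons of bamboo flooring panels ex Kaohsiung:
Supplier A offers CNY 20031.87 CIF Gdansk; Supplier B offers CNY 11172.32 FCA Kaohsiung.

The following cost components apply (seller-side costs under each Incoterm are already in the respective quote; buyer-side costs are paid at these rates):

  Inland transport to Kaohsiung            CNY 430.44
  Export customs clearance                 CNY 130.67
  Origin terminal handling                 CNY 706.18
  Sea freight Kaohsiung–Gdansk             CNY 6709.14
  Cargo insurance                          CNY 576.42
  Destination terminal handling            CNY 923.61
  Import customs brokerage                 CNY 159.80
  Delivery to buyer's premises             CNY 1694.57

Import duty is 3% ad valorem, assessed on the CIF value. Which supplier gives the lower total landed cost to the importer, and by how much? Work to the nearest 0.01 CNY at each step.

Supplier A (CIF):
The CIF price already equals the CIF value: 20031.87
Import duty = 20031.87 × 3% = 600.96
Buyer bears (A): 923.61 + 159.80 + 1694.57 = 2777.98
Landed cost (A) = invoice 20031.87 + 2777.98 + duty 600.96 = 23410.81
Supplier B (FCA):
CIF value = FCA price + origin terminal + freight + insurance = 11172.32 + 706.18 + 6709.14 + 576.42 = 19164.06
Import duty = 19164.06 × 3% = 574.92
Buyer bears (B): 706.18 + 6709.14 + 576.42 + 923.61 + 159.80 + 1694.57 = 10769.72
Landed cost (B) = invoice 11172.32 + 10769.72 + duty 574.92 = 22516.96
Difference = |23410.81 − 22516.96| = 893.85

Supplier B is cheaper by CNY 893.85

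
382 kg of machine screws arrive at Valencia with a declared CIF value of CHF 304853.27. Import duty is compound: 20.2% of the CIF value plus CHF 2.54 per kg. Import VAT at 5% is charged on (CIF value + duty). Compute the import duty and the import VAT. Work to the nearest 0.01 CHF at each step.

Ad valorem component: 304853.27 × 20.2% = 61580.36
Specific component: 382 × 2.54 = 970.28
Import duty = 61580.36 + 970.28 = 62550.64
VAT base = CIF + duty = 304853.27 + 62550.64 = 367403.91
Import VAT = 367403.91 × 5% = 18370.20

Import duty: CHF 62550.64; import VAT: CHF 18370.20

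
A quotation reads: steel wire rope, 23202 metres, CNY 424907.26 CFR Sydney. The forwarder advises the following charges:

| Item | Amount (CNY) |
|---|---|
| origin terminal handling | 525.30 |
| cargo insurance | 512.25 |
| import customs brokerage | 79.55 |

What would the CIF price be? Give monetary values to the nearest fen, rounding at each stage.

CIF price: CNY 425419.51

Not relevant to the conversion: origin terminal — on the seller under both CFR and CIF; already in the CFR price and stays in the CIF price. brokerage — on the buyer under both terms; not part of either seller's price.
From CFR to CIF, the seller additionally bears: insurance.
CIF price = 424907.26 + 512.25 = 425419.51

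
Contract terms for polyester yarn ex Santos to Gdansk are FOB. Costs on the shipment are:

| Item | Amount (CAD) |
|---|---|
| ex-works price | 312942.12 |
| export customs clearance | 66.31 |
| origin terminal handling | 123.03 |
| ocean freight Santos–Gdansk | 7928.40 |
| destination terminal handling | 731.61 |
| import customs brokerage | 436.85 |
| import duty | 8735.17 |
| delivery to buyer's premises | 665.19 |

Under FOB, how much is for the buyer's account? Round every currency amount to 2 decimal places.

FOB: the seller bears costs until goods are on board at the origin port; the buyer bears freight, insurance and all costs thereafter.
Seller's account: goods 312942.12 + export clearance 66.31 + origin terminal 123.03 = 313131.46
Buyer's account: freight 7928.40 + destination terminal 731.61 + brokerage 436.85 + duty 8735.17 + delivery 665.19 = 18497.22

Buyer's account: CAD 18497.22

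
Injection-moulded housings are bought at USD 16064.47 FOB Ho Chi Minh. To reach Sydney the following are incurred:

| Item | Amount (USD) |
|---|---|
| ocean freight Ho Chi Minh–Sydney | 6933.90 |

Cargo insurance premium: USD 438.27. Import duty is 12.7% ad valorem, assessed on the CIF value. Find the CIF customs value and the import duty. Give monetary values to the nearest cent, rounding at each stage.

CIF value: USD 23436.64; import duty: USD 2976.45

CIF = FOB price + freight + insurance
CIF = 16064.47 + 6933.90 + 438.27 = 23436.64
Import duty = 23436.64 × 12.7% = 2976.45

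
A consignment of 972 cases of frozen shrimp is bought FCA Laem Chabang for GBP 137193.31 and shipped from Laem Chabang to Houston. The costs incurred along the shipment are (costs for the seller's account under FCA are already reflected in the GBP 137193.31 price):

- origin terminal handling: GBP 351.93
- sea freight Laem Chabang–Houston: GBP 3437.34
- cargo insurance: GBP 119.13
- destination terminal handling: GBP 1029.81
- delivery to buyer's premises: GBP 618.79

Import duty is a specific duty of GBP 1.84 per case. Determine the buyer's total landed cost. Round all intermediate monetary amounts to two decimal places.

FCA: the seller delivers export-cleared goods to the carrier; the buyer bears costs from that point.
CIF value = FCA price + origin terminal + freight + insurance = 137193.31 + 351.93 + 3437.34 + 119.13 = 141101.71
Import duty = 972 × 1.84 = 1788.48
Buyer bears: origin terminal 351.93 + freight 3437.34 + insurance 119.13 + destination terminal 1029.81 + delivery 618.79 + duty 1788.48 = 7345.48
Landed cost = invoice 137193.31 + 7345.48 = 144538.79

Total landed cost: GBP 144538.79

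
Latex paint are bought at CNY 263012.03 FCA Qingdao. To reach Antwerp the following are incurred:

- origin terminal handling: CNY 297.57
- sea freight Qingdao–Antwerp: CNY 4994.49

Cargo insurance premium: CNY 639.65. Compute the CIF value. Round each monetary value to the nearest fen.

CIF value: CNY 268943.74

CIF = FCA price + pre-shipment costs + freight + insurance
CIF = 263012.03 + 297.57 + 4994.49 + 639.65 = 268943.74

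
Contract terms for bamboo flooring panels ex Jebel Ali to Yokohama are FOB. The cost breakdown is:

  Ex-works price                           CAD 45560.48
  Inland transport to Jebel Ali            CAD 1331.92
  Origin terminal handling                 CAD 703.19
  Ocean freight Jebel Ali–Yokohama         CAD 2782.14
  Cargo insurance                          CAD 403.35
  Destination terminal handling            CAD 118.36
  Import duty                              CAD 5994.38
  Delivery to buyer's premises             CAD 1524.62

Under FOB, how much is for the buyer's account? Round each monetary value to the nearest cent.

Buyer's account: CAD 10822.85

FOB: the seller bears costs until goods are on board at the origin port; the buyer bears freight, insurance and all costs thereafter.
Seller's account: goods 45560.48 + inland to port 1331.92 + origin terminal 703.19 = 47595.59
Buyer's account: freight 2782.14 + insurance 403.35 + destination terminal 118.36 + duty 5994.38 + delivery 1524.62 = 10822.85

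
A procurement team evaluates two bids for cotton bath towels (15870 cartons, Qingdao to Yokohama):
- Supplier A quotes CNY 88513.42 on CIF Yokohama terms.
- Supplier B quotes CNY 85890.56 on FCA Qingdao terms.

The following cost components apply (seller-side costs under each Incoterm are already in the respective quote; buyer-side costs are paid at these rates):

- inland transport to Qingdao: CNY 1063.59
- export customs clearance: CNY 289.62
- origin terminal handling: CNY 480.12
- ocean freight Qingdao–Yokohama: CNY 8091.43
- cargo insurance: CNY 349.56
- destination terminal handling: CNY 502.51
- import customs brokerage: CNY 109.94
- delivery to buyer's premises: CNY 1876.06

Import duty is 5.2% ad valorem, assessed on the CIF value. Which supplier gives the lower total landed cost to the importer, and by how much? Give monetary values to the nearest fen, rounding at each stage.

Supplier A (CIF):
The CIF price already equals the CIF value: 88513.42
Import duty = 88513.42 × 5.2% = 4602.70
Buyer bears (A): 502.51 + 109.94 + 1876.06 = 2488.51
Landed cost (A) = invoice 88513.42 + 2488.51 + duty 4602.70 = 95604.63
Supplier B (FCA):
CIF value = FCA price + origin terminal + freight + insurance = 85890.56 + 480.12 + 8091.43 + 349.56 = 94811.67
Import duty = 94811.67 × 5.2% = 4930.21
Buyer bears (B): 480.12 + 8091.43 + 349.56 + 502.51 + 109.94 + 1876.06 = 11409.62
Landed cost (B) = invoice 85890.56 + 11409.62 + duty 4930.21 = 102230.39
Difference = |95604.63 − 102230.39| = 6625.76

Supplier A is cheaper by CNY 6625.76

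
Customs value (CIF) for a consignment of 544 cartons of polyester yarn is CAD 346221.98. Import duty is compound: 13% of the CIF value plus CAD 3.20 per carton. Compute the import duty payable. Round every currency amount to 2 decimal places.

Import duty: CAD 46749.66

Ad valorem component: 346221.98 × 13% = 45008.86
Specific component: 544 × 3.20 = 1740.80
Import duty = 45008.86 + 1740.80 = 46749.66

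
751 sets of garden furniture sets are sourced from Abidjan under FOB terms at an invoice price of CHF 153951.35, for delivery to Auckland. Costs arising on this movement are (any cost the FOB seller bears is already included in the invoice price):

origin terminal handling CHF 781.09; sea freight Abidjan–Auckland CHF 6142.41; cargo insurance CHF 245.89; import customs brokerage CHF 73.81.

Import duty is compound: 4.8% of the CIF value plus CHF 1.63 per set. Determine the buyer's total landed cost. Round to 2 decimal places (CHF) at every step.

FOB: the seller bears costs until goods are on board at the origin port; the buyer bears freight, insurance and all costs thereafter.
Already in the invoice (seller's account under FOB): origin terminal — exclude.
CIF value = FOB price + freight + insurance = 153951.35 + 6142.41 + 245.89 = 160339.65
Ad valorem component: 160339.65 × 4.8% = 7696.30
Specific component: 751 × 1.63 = 1224.13
Import duty = 7696.30 + 1224.13 = 8920.43
Buyer bears: freight 6142.41 + insurance 245.89 + brokerage 73.81 + duty 8920.43 = 15382.54
Landed cost = invoice 153951.35 + 15382.54 = 169333.89

Total landed cost: CHF 169333.89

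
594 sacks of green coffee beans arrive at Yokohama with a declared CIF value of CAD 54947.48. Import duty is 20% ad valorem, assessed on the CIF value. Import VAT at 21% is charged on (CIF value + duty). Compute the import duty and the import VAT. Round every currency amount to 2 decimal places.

Import duty = 54947.48 × 20% = 10989.50
VAT base = CIF + duty = 54947.48 + 10989.50 = 65936.98
Import VAT = 65936.98 × 21% = 13846.77

Import duty: CAD 10989.50; import VAT: CAD 13846.77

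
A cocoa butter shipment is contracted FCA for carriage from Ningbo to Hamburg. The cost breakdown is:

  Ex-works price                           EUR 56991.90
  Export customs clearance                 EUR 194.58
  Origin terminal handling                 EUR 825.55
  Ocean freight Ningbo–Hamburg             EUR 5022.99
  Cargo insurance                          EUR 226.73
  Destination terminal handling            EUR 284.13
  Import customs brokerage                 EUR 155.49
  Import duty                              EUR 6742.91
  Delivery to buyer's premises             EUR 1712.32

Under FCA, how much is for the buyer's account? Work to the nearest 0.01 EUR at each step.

Buyer's account: EUR 14970.12

FCA: the seller delivers export-cleared goods to the carrier; the buyer bears costs from that point.
Seller's account: goods 56991.90 + export clearance 194.58 = 57186.48
Buyer's account: origin terminal 825.55 + freight 5022.99 + insurance 226.73 + destination terminal 284.13 + brokerage 155.49 + duty 6742.91 + delivery 1712.32 = 14970.12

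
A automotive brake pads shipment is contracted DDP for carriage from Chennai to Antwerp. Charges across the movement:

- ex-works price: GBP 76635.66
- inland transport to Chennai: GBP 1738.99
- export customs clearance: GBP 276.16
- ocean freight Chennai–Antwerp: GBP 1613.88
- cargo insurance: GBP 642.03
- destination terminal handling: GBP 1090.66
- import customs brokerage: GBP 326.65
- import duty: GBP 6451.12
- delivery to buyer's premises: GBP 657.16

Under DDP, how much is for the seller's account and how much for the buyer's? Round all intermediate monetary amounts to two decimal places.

Seller: GBP 89432.31; buyer: GBP 0.00

DDP: the seller bears all costs including import duty.
Seller's account: goods 76635.66 + inland to port 1738.99 + export clearance 276.16 + freight 1613.88 + insurance 642.03 + destination terminal 1090.66 + brokerage 326.65 + duty 6451.12 + delivery 657.16 = 89432.31
Buyer's account: 0.00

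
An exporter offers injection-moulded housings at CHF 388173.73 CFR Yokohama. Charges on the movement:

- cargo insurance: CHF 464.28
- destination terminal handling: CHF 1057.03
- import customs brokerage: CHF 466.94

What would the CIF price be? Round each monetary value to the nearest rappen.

Not relevant to the conversion: brokerage, destination terminal — on the buyer under both terms; not part of either seller's price.
From CFR to CIF, the seller additionally bears: insurance.
CIF price = 388173.73 + 464.28 = 388638.01

CIF price: CHF 388638.01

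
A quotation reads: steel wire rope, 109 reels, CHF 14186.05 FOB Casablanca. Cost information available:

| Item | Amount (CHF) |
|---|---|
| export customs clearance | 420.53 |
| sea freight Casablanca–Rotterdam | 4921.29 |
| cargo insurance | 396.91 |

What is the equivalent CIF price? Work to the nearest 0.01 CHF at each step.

Not relevant to the conversion: export clearance — on the seller under both FOB and CIF; already in the FOB price and stays in the CIF price.
From FOB to CIF, the seller additionally bears: freight, insurance.
CIF price = 14186.05 + 4921.29 + 396.91 = 19504.25

CIF price: CHF 19504.25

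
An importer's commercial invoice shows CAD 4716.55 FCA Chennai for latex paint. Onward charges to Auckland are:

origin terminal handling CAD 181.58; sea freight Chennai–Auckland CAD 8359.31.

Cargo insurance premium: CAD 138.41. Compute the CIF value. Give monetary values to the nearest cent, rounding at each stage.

CIF value: CAD 13395.85

CIF = FCA price + pre-shipment costs + freight + insurance
CIF = 4716.55 + 181.58 + 8359.31 + 138.41 = 13395.85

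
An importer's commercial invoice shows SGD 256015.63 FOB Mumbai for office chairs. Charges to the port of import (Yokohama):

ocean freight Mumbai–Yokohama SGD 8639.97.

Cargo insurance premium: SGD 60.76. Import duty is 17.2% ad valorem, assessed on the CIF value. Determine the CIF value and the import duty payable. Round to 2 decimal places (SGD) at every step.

CIF = FOB price + freight + insurance
CIF = 256015.63 + 8639.97 + 60.76 = 264716.36
Import duty = 264716.36 × 17.2% = 45531.21

CIF value: SGD 264716.36; import duty: SGD 45531.21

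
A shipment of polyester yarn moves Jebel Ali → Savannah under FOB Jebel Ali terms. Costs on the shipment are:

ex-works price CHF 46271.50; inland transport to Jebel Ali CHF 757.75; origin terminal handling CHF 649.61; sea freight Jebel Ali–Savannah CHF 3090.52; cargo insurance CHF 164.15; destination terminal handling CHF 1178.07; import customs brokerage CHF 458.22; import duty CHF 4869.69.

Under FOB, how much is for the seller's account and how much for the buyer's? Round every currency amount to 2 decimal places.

Seller: CHF 47678.86; buyer: CHF 9760.65

FOB: the seller bears costs until goods are on board at the origin port; the buyer bears freight, insurance and all costs thereafter.
Seller's account: goods 46271.50 + inland to port 757.75 + origin terminal 649.61 = 47678.86
Buyer's account: freight 3090.52 + insurance 164.15 + destination terminal 1178.07 + brokerage 458.22 + duty 4869.69 = 9760.65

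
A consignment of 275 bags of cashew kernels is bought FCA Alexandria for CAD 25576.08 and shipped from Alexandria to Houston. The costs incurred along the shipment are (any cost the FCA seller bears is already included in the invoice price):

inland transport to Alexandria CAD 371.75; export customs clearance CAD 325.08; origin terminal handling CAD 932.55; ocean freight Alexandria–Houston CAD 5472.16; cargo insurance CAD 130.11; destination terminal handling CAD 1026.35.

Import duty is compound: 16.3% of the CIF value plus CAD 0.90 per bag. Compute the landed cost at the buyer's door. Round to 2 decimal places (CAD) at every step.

Total landed cost: CAD 38618.83

FCA: the seller delivers export-cleared goods to the carrier; the buyer bears costs from that point.
Already in the invoice (seller's account under FCA): inland to port, export clearance — exclude.
CIF value = FCA price + origin terminal + freight + insurance = 25576.08 + 932.55 + 5472.16 + 130.11 = 32110.90
Ad valorem component: 32110.90 × 16.3% = 5234.08
Specific component: 275 × 0.90 = 247.50
Import duty = 5234.08 + 247.50 = 5481.58
Buyer bears: origin terminal 932.55 + freight 5472.16 + insurance 130.11 + destination terminal 1026.35 + duty 5481.58 = 13042.75
Landed cost = invoice 25576.08 + 13042.75 = 38618.83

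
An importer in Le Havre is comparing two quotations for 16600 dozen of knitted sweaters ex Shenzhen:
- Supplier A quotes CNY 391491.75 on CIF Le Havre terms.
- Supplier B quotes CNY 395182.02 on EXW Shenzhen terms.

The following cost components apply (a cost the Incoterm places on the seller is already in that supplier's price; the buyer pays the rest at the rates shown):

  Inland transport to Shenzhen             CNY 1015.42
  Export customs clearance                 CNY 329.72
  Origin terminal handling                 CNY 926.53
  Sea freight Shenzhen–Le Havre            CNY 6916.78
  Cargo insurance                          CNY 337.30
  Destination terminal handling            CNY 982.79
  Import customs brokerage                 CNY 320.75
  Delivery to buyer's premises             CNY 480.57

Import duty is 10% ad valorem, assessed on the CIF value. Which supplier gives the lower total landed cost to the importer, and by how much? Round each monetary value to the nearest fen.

Supplier A is cheaper by CNY 14537.62

Supplier A (CIF):
The CIF price already equals the CIF value: 391491.75
Import duty = 391491.75 × 10% = 39149.18
Buyer bears (A): 982.79 + 320.75 + 480.57 = 1784.11
Landed cost (A) = invoice 391491.75 + 1784.11 + duty 39149.18 = 432425.04
Supplier B (EXW):
CIF value = EXW price + inland to port + export clearance + origin terminal + freight + insurance = 395182.02 + 1015.42 + 329.72 + 926.53 + 6916.78 + 337.30 = 404707.77
Import duty = 404707.77 × 10% = 40470.78
Buyer bears (B): 1015.42 + 329.72 + 926.53 + 6916.78 + 337.30 + 982.79 + 320.75 + 480.57 = 11309.86
Landed cost (B) = invoice 395182.02 + 11309.86 + duty 40470.78 = 446962.66
Difference = |432425.04 − 446962.66| = 14537.62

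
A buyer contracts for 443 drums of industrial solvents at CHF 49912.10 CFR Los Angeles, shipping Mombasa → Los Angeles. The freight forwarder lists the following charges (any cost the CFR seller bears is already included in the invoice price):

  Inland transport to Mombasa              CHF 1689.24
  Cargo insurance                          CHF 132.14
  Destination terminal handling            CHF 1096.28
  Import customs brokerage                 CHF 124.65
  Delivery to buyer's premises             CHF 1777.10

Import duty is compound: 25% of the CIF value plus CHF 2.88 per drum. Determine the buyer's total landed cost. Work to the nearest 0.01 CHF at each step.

CFR: the seller pays costs through ocean freight to the destination port, but not insurance.
Already in the invoice (seller's account under CFR): inland to port — exclude.
CIF value = CFR price + insurance = 49912.10 + 132.14 = 50044.24
Ad valorem component: 50044.24 × 25% = 12511.06
Specific component: 443 × 2.88 = 1275.84
Import duty = 12511.06 + 1275.84 = 13786.90
Buyer bears: insurance 132.14 + destination terminal 1096.28 + brokerage 124.65 + delivery 1777.10 + duty 13786.90 = 16917.07
Landed cost = invoice 49912.10 + 16917.07 = 66829.17

Total landed cost: CHF 66829.17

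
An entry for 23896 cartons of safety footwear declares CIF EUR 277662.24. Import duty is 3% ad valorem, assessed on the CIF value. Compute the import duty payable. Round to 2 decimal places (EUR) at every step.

Import duty = 277662.24 × 3% = 8329.87

Import duty: EUR 8329.87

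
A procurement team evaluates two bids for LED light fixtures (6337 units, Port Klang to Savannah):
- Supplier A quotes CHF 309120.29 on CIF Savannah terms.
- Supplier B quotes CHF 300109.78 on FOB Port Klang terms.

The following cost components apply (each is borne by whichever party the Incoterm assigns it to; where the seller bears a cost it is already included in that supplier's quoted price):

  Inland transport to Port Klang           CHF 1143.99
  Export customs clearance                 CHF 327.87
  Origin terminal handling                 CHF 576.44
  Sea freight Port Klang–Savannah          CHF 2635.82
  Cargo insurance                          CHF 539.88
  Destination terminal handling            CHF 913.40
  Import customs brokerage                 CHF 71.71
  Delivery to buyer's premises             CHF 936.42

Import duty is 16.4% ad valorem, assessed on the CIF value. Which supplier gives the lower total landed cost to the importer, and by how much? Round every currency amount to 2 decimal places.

Supplier B is cheaper by CHF 6791.72

Supplier A (CIF):
The CIF price already equals the CIF value: 309120.29
Import duty = 309120.29 × 16.4% = 50695.73
Buyer bears (A): 913.40 + 71.71 + 936.42 = 1921.53
Landed cost (A) = invoice 309120.29 + 1921.53 + duty 50695.73 = 361737.55
Supplier B (FOB):
CIF value = FOB price + freight + insurance = 300109.78 + 2635.82 + 539.88 = 303285.48
Import duty = 303285.48 × 16.4% = 49738.82
Buyer bears (B): 2635.82 + 539.88 + 913.40 + 71.71 + 936.42 = 5097.23
Landed cost (B) = invoice 300109.78 + 5097.23 + duty 49738.82 = 354945.83
Difference = |361737.55 − 354945.83| = 6791.72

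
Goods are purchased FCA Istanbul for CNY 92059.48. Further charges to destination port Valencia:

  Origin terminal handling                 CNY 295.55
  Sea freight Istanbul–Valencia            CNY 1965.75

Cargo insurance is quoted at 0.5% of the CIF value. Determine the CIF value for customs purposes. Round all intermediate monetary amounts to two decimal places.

CIF value: CNY 94794.75

Let C be the CIF value. C = FCA price + pre-shipment costs + freight + 0.5% × C
C − 0.5% × C = 92059.48 + 295.55 + 1965.75
0.995 × C = 94320.78
C = 94320.78 / 0.995 = 94794.75
Insurance premium = 0.5% × 94794.75 = 473.97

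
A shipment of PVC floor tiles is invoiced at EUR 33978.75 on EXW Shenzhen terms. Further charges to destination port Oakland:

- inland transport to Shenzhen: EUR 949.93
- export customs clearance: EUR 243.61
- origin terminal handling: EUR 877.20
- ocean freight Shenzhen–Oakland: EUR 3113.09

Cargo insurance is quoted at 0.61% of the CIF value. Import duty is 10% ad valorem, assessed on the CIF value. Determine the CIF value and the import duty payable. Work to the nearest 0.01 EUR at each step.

CIF value: EUR 39402.94; import duty: EUR 3940.29

Let C be the CIF value. C = EXW price + pre-shipment costs + freight + 0.61% × C
C − 0.61% × C = 33978.75 + 949.93 + 243.61 + 877.20 + 3113.09
0.9939 × C = 39162.58
C = 39162.58 / 0.9939 = 39402.94
Insurance premium = 0.61% × 39402.94 = 240.36
Import duty = 39402.94 × 10% = 3940.29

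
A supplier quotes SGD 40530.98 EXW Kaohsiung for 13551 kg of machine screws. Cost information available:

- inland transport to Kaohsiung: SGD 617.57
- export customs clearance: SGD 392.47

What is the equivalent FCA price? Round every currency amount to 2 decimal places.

FCA price: SGD 41541.02

From EXW to FCA, the seller additionally bears: inland to port, export clearance.
FCA price = 40530.98 + 617.57 + 392.47 = 41541.02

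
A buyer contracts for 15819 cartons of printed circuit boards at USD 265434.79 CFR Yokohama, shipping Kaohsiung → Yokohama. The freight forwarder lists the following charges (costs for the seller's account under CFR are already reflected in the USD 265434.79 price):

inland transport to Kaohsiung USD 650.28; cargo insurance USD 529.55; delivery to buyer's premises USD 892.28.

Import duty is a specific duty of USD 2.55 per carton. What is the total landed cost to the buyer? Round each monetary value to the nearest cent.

CFR: the seller pays costs through ocean freight to the destination port, but not insurance.
Already in the invoice (seller's account under CFR): inland to port — exclude.
CIF value = CFR price + insurance = 265434.79 + 529.55 = 265964.34
Import duty = 15819 × 2.55 = 40338.45
Buyer bears: insurance 529.55 + delivery 892.28 + duty 40338.45 = 41760.28
Landed cost = invoice 265434.79 + 41760.28 = 307195.07

Total landed cost: USD 307195.07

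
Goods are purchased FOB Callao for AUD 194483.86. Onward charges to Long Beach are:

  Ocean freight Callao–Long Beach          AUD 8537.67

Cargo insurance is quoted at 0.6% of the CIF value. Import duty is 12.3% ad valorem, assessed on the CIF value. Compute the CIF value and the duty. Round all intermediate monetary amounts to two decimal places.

CIF value: AUD 204247.01; import duty: AUD 25122.38

Let C be the CIF value. C = FOB price + freight + 0.6% × C
C − 0.6% × C = 194483.86 + 8537.67
0.994 × C = 203021.53
C = 203021.53 / 0.994 = 204247.01
Insurance premium = 0.6% × 204247.01 = 1225.48
Import duty = 204247.01 × 12.3% = 25122.38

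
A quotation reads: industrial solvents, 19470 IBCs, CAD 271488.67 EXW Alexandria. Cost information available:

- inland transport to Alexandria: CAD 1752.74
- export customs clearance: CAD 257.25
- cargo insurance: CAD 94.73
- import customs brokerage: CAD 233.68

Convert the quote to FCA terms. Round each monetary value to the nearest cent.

Not relevant to the conversion: insurance, brokerage — on the buyer under both terms; not part of either seller's price.
From EXW to FCA, the seller additionally bears: inland to port, export clearance.
FCA price = 271488.67 + 1752.74 + 257.25 = 273498.66

FCA price: CAD 273498.66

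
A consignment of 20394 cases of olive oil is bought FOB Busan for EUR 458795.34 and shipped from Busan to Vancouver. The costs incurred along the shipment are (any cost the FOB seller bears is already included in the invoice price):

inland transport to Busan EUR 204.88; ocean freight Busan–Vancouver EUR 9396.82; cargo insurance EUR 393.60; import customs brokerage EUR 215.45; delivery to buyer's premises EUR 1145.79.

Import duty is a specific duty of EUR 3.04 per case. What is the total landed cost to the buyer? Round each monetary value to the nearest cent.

FOB: the seller bears costs until goods are on board at the origin port; the buyer bears freight, insurance and all costs thereafter.
Already in the invoice (seller's account under FOB): inland to port — exclude.
CIF value = FOB price + freight + insurance = 458795.34 + 9396.82 + 393.60 = 468585.76
Import duty = 20394 × 3.04 = 61997.76
Buyer bears: freight 9396.82 + insurance 393.60 + brokerage 215.45 + delivery 1145.79 + duty 61997.76 = 73149.42
Landed cost = invoice 458795.34 + 73149.42 = 531944.76

Total landed cost: EUR 531944.76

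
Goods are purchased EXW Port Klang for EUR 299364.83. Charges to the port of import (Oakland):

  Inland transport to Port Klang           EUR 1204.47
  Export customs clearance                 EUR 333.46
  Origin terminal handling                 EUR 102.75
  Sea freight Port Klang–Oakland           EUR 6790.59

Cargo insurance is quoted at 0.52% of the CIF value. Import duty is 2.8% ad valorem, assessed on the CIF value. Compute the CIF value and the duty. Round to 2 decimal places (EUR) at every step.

CIF value: EUR 309405.01; import duty: EUR 8663.34

Let C be the CIF value. C = EXW price + pre-shipment costs + freight + 0.52% × C
C − 0.52% × C = 299364.83 + 1204.47 + 333.46 + 102.75 + 6790.59
0.9948 × C = 307796.10
C = 307796.10 / 0.9948 = 309405.01
Insurance premium = 0.52% × 309405.01 = 1608.91
Import duty = 309405.01 × 2.8% = 8663.34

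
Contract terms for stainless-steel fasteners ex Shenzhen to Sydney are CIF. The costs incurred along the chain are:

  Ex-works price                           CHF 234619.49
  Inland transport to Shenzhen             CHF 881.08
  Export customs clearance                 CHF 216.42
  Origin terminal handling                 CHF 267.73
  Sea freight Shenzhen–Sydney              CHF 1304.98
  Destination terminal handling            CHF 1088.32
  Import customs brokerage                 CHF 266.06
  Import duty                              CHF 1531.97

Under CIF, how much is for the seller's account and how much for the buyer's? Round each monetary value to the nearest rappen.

CIF: the seller pays costs through ocean freight and marine insurance to the destination port.
Seller's account: goods 234619.49 + inland to port 881.08 + export clearance 216.42 + origin terminal 267.73 + freight 1304.98 = 237289.70
Buyer's account: destination terminal 1088.32 + brokerage 266.06 + duty 1531.97 = 2886.35

Seller: CHF 237289.70; buyer: CHF 2886.35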